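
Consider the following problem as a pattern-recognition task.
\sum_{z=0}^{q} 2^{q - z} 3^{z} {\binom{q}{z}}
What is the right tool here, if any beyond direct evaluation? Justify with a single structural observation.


Best approach: the binomial theorem — the binomial coefficients weight matched powers of 3 and 2, which is exactly the expansion of a binomial power.


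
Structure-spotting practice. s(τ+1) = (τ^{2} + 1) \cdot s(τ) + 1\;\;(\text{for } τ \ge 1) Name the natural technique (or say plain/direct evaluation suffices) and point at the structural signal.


Best approach: a summation factor — because the multiplier τ^{2} + 1 is index-dependent, divide through by its running product and sum the resulting differences.


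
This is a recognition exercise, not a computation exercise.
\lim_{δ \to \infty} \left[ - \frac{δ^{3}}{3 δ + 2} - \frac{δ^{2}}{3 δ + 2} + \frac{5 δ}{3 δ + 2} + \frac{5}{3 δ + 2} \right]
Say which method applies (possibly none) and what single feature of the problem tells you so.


Best approach: dominant-term comparison — as δ grows, only the highest-degree terms matter — compare leading terms and read the limit off. Viewed as a single quotient this is an ∞/∞ form — an at-infinity application of l'Hôpital's rule would also resolve it; comparing leading growth reads the answer without differentiating.


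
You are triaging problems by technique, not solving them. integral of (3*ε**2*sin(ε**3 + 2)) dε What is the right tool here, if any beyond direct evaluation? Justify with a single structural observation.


Method: u-substitution — structure check: outer function, inner expression ε**3 + 2, inner derivative as a factor — the classic u = ε**3 + 2 pattern.


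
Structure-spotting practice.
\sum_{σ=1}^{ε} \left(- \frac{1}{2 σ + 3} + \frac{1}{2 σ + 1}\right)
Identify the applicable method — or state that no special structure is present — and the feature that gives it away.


Verdict: telescoping — the generic term is a one-step difference of \frac{1}{2 σ + 1}, so partial sums shortcut to endpoint evaluation.


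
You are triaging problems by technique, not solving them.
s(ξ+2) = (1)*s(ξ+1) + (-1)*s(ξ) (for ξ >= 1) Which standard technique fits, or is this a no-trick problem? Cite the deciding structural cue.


Technique: the characteristic-root method — every coefficient is a fixed number and the forcing is zero — substitute r^ξ and read off the root equation.


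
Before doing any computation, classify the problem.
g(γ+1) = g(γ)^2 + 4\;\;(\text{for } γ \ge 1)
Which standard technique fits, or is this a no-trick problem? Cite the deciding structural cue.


Verdict: no special technique — the recurrence is nonlinear in the sequence terms; no linear-recurrence method fits it as written — one iterates or studies it directly.


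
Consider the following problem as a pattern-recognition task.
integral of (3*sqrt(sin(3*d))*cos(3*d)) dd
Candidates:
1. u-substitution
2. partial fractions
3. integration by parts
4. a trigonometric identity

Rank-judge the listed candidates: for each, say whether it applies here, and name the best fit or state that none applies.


Verdict: u-substitution — collected, the integrand has one factor that is, up to a constant, the derivative of an inner expression the rest depends on — substitute for that inner expression.
- u-substitution: a fit — the right tool for this form.
- partial fractions — the expression is not a ratio of polynomials that decomposes further.
- integration by parts — there is no nonconstant-polynomial-times-kernel split with an exp, sine, cosine (degree-1 argument), or logarithm partner.
- a trigonometric identity: there is no trigonometric structure whose rewriting would simplify the integrand.


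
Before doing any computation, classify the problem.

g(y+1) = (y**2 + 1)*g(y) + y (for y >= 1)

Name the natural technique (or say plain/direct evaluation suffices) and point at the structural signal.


Best approach: a summation factor — it is first-order linear but the coefficient y**2 + 1 depends on the index, so multiply through by a summation factor to telescope it.


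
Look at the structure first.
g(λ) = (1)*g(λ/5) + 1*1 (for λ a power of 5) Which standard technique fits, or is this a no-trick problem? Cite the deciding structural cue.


Diagnosis: the master substitution — the argument contracts 5-fold per step: reindex λ exponentially and solve the linear recurrence in the new index.


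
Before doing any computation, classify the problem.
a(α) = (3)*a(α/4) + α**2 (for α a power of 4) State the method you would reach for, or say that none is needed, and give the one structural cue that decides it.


Method: the master substitution — a divide-and-conquer shape: argument α/4, so change variables with α = 4^m and solve the linear version.


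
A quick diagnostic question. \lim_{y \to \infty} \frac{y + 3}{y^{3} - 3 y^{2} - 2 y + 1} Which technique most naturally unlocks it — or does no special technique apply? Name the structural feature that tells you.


Verdict: dominant-term comparison — at large y only the top-degree terms survive; compare the leading terms and the limit falls out. Viewed as a single quotient this is an ∞/∞ form — an at-infinity application of l'Hôpital's rule would also resolve it; comparing leading growth reads the answer without differentiating.


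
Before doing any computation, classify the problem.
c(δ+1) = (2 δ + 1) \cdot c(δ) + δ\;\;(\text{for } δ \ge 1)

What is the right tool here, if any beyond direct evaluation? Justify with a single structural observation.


Method: a summation factor — because the multiplier 2 δ + 1 is index-dependent, divide through by its running product and sum the resulting differences.


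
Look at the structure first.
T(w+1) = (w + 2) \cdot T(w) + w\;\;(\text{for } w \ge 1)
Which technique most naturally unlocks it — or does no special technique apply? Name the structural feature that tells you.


Method: a summation factor — it is first-order linear but the coefficient w + 2 depends on the index, so multiply through by a summation factor to telescope it.


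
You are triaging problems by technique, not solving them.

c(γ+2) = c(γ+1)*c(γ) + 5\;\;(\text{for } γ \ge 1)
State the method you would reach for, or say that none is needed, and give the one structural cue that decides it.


Best approach: no special technique — the map from one term to the next is curved, not linear, so linear closed-form machinery does not attach.


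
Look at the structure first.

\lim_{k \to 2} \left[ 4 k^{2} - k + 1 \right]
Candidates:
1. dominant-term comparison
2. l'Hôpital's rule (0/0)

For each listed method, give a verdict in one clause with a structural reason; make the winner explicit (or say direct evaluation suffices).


Technique: no special technique — no denominator vanishes and nothing blows up at 2: direct substitution is the whole computation.
- dominant-term comparison: this is not a rational comparison of growth rates at infinity.
- l'Hôpital's rule (0/0): substituting the point gives a finite value outright — there is no indeterminate clash to repair.


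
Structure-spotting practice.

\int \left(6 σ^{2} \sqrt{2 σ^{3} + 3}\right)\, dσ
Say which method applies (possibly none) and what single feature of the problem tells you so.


Diagnosis: u-substitution — collected, the integrand has one factor that is, up to a constant, the derivative of an inner expression the rest depends on — substitute for that inner expression.


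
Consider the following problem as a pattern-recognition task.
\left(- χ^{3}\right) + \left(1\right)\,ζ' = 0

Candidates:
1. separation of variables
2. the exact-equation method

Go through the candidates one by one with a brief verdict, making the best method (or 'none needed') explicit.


Best approach: no special technique — the slope is a pure function of χ; integrate both sides and be done.
- separation of variables: separation is only trivially available — with the unknown absent from the slope this is a direct integration, not a separation problem.
- the exact-equation method: the unknown never enters the equation — exactness holds emptily, with nothing for the method to add.


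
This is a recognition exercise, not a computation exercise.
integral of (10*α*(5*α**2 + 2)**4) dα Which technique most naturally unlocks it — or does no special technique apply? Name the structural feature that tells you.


Best approach: u-substitution — 10*α matches the derivative of 5*α**2 + 2 up to a constant; with u = 5*α**2 + 2 the whole integrand folds into a function of u alone. Multiplying out and using the power rule would succeed as well, just with far more bookkeeping.


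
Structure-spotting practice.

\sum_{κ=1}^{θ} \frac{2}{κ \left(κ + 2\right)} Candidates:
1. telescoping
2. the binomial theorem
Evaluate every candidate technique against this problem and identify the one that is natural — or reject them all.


Technique: telescoping — one partial-fraction pass turns \frac{2}{κ \left(κ + 2\right)} into a shifted difference, and shifted differences telescope.
- telescoping — yes, a natural case for it.
- the binomial theorem: no binomial coefficients pair up with complementary powers here.


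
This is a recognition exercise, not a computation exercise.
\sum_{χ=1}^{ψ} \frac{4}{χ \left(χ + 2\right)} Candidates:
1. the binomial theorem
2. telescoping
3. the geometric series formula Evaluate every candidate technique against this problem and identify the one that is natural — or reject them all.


Method: telescoping — one partial-fraction pass turns \frac{4}{χ \left(χ + 2\right)} into a shifted difference, and shifted differences telescope.
- the binomial theorem: no binomial coefficients pair up with complementary powers here.
- telescoping: a fit — the right tool for this form.
- the geometric series formula: the ratio of consecutive terms depends on the index.


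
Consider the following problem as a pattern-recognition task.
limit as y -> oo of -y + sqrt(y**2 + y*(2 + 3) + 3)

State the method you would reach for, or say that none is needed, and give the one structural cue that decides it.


Method: conjugate multiplication — sqrt(y**2 + y*(2 + 3) + 3) and y both blow up, but their difference is tame once the conjugate rationalizes it.


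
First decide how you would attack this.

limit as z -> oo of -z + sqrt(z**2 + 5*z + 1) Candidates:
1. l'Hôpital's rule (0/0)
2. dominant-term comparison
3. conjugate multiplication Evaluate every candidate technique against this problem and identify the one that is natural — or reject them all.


Diagnosis: conjugate multiplication — the difference sqrt(z**2 + 5*z + 1) - z is an ∞ − ∞ stalemate; its conjugate partner breaks the tie.
- l'Hôpital's rule (0/0) — substitution produces ∞ − ∞ rather than a vanishing quotient; the rule needs a 0/0 ratio to act on.
- dominant-term comparison — this limit is not decided by comparing leading-term growth at infinity.
- conjugate multiplication — yes — fits the structure here.


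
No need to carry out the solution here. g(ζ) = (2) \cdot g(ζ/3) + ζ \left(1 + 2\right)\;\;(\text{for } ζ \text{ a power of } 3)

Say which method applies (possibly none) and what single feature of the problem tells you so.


Technique: the master substitution — the argument shrinks by the factor 3, so measure the index on a logarithmic scale and the recursion becomes a shift.


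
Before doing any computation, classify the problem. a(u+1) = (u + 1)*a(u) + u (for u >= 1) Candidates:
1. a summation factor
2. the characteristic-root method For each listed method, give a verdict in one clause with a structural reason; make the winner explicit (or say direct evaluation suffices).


Verdict: a summation factor — because the multiplier u + 1 is index-dependent, divide through by its running product and sum the resulting differences.
- a summation factor — a fit — the right tool for this form.
- the characteristic-root method — the coefficients vary with the index, breaking the constant-coefficient structure the method needs.


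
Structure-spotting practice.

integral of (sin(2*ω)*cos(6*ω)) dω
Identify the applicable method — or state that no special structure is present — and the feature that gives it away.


Best approach: a trigonometric identity — distinct frequencies under one product (sin(2*ω)*cos(6*ω)): the product-to-sum identity is the systematic route to an integrable form.


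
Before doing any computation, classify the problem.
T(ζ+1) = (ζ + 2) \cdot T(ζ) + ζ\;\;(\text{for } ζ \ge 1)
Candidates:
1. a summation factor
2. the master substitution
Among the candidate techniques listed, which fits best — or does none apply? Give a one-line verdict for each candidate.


Technique: a summation factor — normalize by the running product of ζ + 2: the left side becomes a difference, and differences sum.
- a summation factor — applicable, and directly so.
- the master substitution — this is shift-type recursion, outside the divide-and-conquer template.


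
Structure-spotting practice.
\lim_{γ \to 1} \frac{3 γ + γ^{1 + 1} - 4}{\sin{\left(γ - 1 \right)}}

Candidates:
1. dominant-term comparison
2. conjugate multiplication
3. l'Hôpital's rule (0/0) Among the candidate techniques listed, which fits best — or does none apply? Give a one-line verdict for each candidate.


Verdict: l'Hôpital's rule (0/0) — the 0/0 form at 1 is the signature situation for l'Hôpital's rule. Expanding numerator and denominator to first order gives the same value — the rule automates exactly that.
- dominant-term comparison — this is not a rational comparison of growth rates at infinity.
- conjugate multiplication — multiplying by a conjugate would not remove any indeterminacy here.
- l'Hôpital's rule (0/0) — a fit — the right tool for this form.


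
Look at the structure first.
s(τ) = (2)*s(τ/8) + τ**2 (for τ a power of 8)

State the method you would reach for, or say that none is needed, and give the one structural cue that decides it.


Method: the master substitution — treat m = log base 8 of τ as the new clock: one recursion step advances m by one while τ scales by 8.


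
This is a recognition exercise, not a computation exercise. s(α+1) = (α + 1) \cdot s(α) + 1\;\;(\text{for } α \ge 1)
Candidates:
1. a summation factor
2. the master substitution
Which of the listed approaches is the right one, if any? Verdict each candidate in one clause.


Technique: a summation factor — one step of memory with a weight α + 1 that changes as the index grows — the summation-factor construction is built for this.
- a summation factor — yes — fits the structure here.
- the master substitution: there is no divide-the-index recursive argument.


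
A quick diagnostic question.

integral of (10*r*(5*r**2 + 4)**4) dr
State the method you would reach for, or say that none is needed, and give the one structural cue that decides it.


Best approach: u-substitution — structure check: outer function, inner expression 5*r**2 + 4, inner derivative as a factor — the classic u = 5*r**2 + 4 pattern. Expanding everything out would also get there; the substitution is the systematic route.


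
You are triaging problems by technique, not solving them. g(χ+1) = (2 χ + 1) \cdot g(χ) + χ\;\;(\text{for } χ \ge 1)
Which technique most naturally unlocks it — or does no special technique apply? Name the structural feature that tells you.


Best approach: a summation factor — an index-dependent multiplier 2 χ + 1 rules out characteristic roots; a summation factor converts it to a pure difference.


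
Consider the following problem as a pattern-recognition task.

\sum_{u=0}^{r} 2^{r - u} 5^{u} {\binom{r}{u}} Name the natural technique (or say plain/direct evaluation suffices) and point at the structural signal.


Technique: the binomial theorem — the summand is term u of a binomial expansion in 5 and 2; the whole sum is a single power.


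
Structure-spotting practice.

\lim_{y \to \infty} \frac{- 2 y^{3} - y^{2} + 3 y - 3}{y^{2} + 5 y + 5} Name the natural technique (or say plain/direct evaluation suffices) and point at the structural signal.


Diagnosis: dominant-term comparison — divide through by the highest power of y; every lower-order term dies and the dominant terms decide the limit. Differentiating the expression as a single quotient would eventually settle it as well; matching dominant growth settles it immediately.


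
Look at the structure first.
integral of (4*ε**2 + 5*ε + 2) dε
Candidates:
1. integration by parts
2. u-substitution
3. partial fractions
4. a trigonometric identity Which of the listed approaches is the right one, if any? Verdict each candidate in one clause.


Verdict: no special technique — scan for structure and find none: constant multiples of powers of ε, integrate directly.
- integration by parts: parts would only shuffle a directly integrable integrand.
- u-substitution — any workable substitution here is cosmetic — the integrand is already in directly integrable form.
- partial fractions: the expression is not a ratio of polynomials that decomposes further.
- a trigonometric identity — with no trigonometric functions present, identity rewriting has no target.


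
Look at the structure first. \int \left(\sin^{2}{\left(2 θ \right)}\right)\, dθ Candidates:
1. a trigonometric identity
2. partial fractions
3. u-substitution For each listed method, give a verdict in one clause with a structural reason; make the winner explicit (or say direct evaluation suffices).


Verdict: a trigonometric identity — even powers like \sin^{2}{\left(2 θ \right)} never integrate directly; the half-angle identity lowers the degree first.
- a trigonometric identity — yes — fits the structure here.
- partial fractions — there is no rational-function structure to decompose.
- u-substitution — no subexpression of the integrand serves as a whole-integral substitution inner — individual terms may offer their own, but none carries its derivative as a factor of the full integrand; a working change of variable would have to be constructed from outside the expression.


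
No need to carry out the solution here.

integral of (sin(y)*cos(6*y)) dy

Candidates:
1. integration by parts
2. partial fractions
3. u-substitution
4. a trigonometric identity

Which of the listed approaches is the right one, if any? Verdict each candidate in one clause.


Verdict: a trigonometric identity — the identity turns sin(y)*cos(6*y) into two lone cosines/sines, each trivially integrable.
- integration by parts — not the natural route: no polynomial-kernel product appears — a recursive parts reduction of the trigonometric product exists, but the identity rewrite is direct.
- partial fractions — there is no rational-function structure to decompose.
- u-substitution — no subexpression of the integrand pairs with its own derivative as a factor — individual terms may offer their own substitutions, but any change of variable covering the whole integral would have to be constructed from outside the expression.
- a trigonometric identity — yes, a natural case for it.


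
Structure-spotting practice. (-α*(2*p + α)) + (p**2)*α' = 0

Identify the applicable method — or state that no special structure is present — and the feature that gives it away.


Method: the homogeneous substitution — scaling p and α together leaves the slope fixed — it depends only on α/p, so substitute the ratio. Rearranged, this also fits the Bernoulli template directly; the homogeneous substitution reads the structure without the rearrangement.


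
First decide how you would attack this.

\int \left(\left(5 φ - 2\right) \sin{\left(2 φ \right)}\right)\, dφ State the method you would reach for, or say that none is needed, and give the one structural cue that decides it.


Method: integration by parts — the integrand splits as 5 φ - 2 times \sin{\left(2 φ \right)} — repeatedly differentiating the polynomial part kills it, which is the parts ladder.


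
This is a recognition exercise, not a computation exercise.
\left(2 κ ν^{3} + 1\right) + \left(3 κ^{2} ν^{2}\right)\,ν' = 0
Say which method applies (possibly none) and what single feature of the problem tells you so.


Best approach: the exact-equation method — d/dν of 2 κ ν^{3} + 1 equals d/dκ of 3 κ^{2} ν^{2}: the form is a total differential of one potential — integrate it exactly.


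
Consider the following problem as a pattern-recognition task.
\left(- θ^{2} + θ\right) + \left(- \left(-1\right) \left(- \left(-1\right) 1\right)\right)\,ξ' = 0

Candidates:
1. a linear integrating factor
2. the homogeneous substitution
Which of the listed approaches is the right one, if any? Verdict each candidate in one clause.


Diagnosis: no special technique — with ξ absent the equation is not coupled at all: direct integration in θ.
- a linear integrating factor: with the unknown absent the integrating factor is a formality; direct integration is the working structure.
- the homogeneous substitution: the slope is not a function of the ratio of the variables alone.


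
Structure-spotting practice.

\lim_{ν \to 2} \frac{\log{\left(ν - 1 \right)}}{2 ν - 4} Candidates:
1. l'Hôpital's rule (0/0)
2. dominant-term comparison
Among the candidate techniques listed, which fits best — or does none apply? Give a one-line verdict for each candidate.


Technique: l'Hôpital's rule (0/0) — substituting 2 gives 0 over 0; differentiate top and bottom once and re-evaluate. One could equally expand both pieces locally and compare leading terms; the rule does that in one stroke.
- l'Hôpital's rule (0/0): yes, a natural case for it.
- dominant-term comparison: no ranking of term growth rates resolves the limit here.


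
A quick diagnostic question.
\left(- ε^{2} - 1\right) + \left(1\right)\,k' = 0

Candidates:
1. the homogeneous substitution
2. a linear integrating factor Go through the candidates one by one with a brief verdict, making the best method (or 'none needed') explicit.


Technique: no special technique — solved for the derivative, k never appears on the right — this is a direct integration in ε, not a differential-equations problem at heart.
- the homogeneous substitution — the ratio substitution does not collapse this equation.
- a linear integrating factor — the linear template holds only trivially here (the unknown is absent, so the coefficient is zero) — the method is not the natural label.


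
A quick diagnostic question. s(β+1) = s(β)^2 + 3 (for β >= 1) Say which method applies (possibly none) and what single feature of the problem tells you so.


Method: no special technique — the unknown enters the rule nonlinearly, not as a weighted sum — no linear method is even well-posed.


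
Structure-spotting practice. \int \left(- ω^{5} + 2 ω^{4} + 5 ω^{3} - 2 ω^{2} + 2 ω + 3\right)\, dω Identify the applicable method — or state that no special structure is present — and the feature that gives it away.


Method: no special technique — every term is a constant multiple of a power of ω; term-wise power-rule integration needs no preliminary transformation.


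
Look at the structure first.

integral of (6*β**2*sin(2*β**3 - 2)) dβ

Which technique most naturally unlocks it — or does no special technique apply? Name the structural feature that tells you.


Best approach: u-substitution — collected, the integrand has one factor that is, up to a constant, the derivative of an inner expression the rest depends on — substitute for that inner expression.


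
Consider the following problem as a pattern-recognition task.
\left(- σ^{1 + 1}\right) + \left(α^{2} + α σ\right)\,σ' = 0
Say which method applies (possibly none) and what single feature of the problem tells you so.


Diagnosis: the homogeneous substitution — scaling α and σ together leaves the slope fixed — it depends only on σ/α, so substitute the ratio. Suitably rearranged — at times with the variables' roles exchanged — this doubles as a Bernoulli equation; the homogeneous reading needs no such setup.


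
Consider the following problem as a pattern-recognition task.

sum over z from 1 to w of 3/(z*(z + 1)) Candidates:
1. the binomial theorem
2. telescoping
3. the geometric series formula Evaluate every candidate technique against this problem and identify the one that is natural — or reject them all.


Best approach: telescoping — after splitting 3/(z*(z + 1)) into partial fractions, the pieces are shifted copies of one function and cancel telescopically.
- the binomial theorem: no binomial coefficients pair up with complementary powers here.
- telescoping: yes — fits the structure here.
- the geometric series formula — no single multiplier carries one term to the next throughout the sum.


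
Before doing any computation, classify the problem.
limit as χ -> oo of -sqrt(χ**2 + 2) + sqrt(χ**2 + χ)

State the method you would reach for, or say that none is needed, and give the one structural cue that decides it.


Technique: conjugate multiplication — infinity minus infinity with a radical in play — multiply by the conjugate so the divergences of sqrt(χ**2 + χ) and sqrt(χ**2 + 2) annihilate.


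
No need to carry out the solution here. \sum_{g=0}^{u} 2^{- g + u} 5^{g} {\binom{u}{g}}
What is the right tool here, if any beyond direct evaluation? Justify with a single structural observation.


Verdict: the binomial theorem — the binomial coefficients weight matched powers of 5 and 2, which is exactly the expansion of a binomial power.


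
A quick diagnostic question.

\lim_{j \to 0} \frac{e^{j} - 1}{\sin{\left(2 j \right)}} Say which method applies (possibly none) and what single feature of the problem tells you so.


Technique: l'Hôpital's rule (0/0) — both numerator and denominator vanish at 0: the genuine 0/0 indeterminate that l'Hôpital exists for. The standard small-argument limits would also carry it; the rule is the systematic route.


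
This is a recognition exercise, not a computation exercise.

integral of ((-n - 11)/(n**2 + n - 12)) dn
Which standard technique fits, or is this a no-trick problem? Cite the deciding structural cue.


Verdict: partial fractions — each factor of n**2 + n - 12 owns one elementary piece of the integrand — separate them and integrate piecewise.


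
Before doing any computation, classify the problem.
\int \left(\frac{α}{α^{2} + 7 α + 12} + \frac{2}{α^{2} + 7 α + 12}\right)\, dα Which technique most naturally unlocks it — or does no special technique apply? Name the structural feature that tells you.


Method: partial fractions — once α^{2} + 7 α + 12 is factored, each root contributes a simple-fraction term; integrate them one at a time.


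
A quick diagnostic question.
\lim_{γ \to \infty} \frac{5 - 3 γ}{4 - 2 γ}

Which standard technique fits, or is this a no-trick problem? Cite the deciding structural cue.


Method: dominant-term comparison — as γ grows, only the highest-degree terms matter — compare leading terms and read the limit off. Viewed as a single quotient this is an ∞/∞ form — an at-infinity application of l'Hôpital's rule would also resolve it; comparing leading growth reads the answer without differentiating.


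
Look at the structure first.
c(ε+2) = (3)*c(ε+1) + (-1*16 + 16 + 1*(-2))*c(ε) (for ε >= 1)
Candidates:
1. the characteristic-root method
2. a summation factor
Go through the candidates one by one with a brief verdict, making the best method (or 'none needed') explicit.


Method: the characteristic-root method — no index-dependence in the weights and nothing inhomogeneous: classic characteristic-equation setup.
- the characteristic-root method — applicable, and directly so.
- a summation factor: a summation factor telescopes one-step recursions; this one carries higher-order memory.


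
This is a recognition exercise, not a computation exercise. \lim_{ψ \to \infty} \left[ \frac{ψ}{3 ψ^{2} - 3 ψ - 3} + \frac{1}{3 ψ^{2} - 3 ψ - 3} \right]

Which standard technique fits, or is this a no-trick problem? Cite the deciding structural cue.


Verdict: dominant-term comparison — growth-rate triage: the leading powers of ψ decide the limit, everything else is noise. Differentiating the expression as a single quotient would eventually settle it as well; matching dominant growth settles it immediately.


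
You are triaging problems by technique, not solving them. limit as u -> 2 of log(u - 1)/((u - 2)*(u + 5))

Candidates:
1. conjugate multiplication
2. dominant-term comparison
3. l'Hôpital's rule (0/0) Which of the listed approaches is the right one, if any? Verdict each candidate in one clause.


Best approach: l'Hôpital's rule (0/0) — plug in 2: top and bottom both hit zero, so differentiate each and retry. Known elementary limits would finish this too — the rule just bypasses the case analysis.
- conjugate multiplication: there is no infinity-minus-infinity radical difference to rationalize.
- dominant-term comparison: no ranking of term growth rates resolves the limit here.
- l'Hôpital's rule (0/0): yes — fits the structure here.


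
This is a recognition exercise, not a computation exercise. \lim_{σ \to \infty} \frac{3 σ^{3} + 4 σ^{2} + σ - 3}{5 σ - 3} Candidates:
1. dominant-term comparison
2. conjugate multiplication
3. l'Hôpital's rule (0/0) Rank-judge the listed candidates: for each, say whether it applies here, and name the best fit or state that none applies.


Best approach: dominant-term comparison — growth-rate triage: the leading powers of σ decide the limit, everything else is noise.
- dominant-term comparison: applies; the problem has the shape this method handles.
- conjugate multiplication: multiplying by a conjugate would not remove any indeterminacy here.
- l'Hôpital's rule (0/0) — viewed as a single quotient this runs to ∞/∞, not the 0/0 clash this candidate addresses; an at-infinity variant of the rule would resolve it, but comparing leading growth reads the answer without differentiating.


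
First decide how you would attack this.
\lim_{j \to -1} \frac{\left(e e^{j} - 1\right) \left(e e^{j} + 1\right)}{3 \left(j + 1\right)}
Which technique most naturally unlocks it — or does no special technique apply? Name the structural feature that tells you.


Verdict: l'Hôpital's rule (0/0) — the 0/0 form at -1 is the signature situation for l'Hôpital's rule. Known elementary limits would finish this too — the rule just bypasses the case analysis.


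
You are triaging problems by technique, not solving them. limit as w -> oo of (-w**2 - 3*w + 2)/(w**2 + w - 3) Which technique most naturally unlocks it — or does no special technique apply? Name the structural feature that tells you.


Verdict: dominant-term comparison — as w grows, only the highest-degree terms matter — compare leading terms and read the limit off. Differentiating the expression as a single quotient would eventually settle it as well; matching dominant growth settles it immediately.


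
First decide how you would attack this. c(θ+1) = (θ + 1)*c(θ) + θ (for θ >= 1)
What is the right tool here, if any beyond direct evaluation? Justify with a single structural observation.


Diagnosis: a summation factor — it is first-order linear but the coefficient θ + 1 depends on the index, so multiply through by a summation factor to telescope it.


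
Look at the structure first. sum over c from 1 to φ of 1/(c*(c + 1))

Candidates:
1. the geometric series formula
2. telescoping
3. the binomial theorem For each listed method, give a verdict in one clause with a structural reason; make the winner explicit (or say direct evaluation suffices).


Verdict: telescoping — the denominator's roots in 1/(c*(c + 1)) sit an integer apart: decomposition produces a self-cancelling chain.
- the geometric series formula — there is no constant term-to-term ratio.
- telescoping — applicable, and directly so.
- the binomial theorem — there is no sum-raised-to-a-power identity hiding in these terms.


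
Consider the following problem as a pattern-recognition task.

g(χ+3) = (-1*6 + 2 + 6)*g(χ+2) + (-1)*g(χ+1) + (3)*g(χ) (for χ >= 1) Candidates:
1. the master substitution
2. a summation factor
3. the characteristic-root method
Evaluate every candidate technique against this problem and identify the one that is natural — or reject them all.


Method: the characteristic-root method — the recurrence is linear and homogeneous with constant coefficients, so the ansatz r^χ turns it into a polynomial equation for r.
- the master substitution: the recursive argument is a shift of the index, not a fixed fraction of it.
- a summation factor — the recurrence reaches back more than one step, outside the first-order family a summation factor normalizes.
- the characteristic-root method: yes, a natural case for it.


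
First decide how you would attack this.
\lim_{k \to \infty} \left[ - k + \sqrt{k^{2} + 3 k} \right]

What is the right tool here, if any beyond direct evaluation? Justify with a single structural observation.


Technique: conjugate multiplication — divergence minus divergence hides a finite answer — expose it by pairing \sqrt{k^{2} + 3 k} - k with its conjugate.


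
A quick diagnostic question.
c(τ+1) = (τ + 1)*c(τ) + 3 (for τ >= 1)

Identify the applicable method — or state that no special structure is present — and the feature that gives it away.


Method: a summation factor — the coefficient τ + 1 drifts with the index, so no fixed root exists; normalizing by the cumulative product telescopes it.


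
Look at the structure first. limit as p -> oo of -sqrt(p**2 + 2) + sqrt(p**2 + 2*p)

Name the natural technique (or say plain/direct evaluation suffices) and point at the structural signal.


Verdict: conjugate multiplication — this difference gives up after one conjugate multiplication — the radical structure cancels against its conjugate.


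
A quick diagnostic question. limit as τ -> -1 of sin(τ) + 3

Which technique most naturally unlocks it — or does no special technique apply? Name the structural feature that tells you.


Method: no special technique — nothing blocks direct substitution at -1: plug in and finish.


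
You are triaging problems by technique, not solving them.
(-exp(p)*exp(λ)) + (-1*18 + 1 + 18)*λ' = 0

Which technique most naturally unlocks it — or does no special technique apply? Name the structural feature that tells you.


Diagnosis: separation of variables — one side of the product carries the independent variable, the other the unknown — the textbook separation shape.


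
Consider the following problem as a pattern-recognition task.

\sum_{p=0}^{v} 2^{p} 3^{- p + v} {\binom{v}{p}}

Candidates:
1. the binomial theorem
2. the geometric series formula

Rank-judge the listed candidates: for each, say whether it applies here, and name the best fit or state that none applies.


Method: the binomial theorem — {\binom{v}{p}} weighting matched powers of 2 and 3 is the expanded form of (2 + 3)^v — fold it back up.
- the binomial theorem: yes — fits the structure here.
- the geometric series formula — consecutive terms are not related by a fixed multiplier.


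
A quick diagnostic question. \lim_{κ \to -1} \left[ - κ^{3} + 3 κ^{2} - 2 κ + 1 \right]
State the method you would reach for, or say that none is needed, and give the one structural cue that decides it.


Method: no special technique — the expression is continuous at -1 — substitute and evaluate; no indeterminate form appears.


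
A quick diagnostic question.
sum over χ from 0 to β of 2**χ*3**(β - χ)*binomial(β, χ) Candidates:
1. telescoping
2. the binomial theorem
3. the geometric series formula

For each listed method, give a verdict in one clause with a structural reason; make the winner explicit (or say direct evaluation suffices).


Technique: the binomial theorem — the binomial coefficients weight matched powers of 2 and 3, which is exactly the expansion of a binomial power.
- telescoping — computed from the summand as displayed, the partial sums build up without the pairwise collapse telescoping exploits.
- the binomial theorem — applicable, and directly so.
- the geometric series formula — no single multiplier carries one term to the next throughout the sum.


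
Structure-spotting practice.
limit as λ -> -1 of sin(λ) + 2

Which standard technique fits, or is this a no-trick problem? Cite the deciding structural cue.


Diagnosis: no special technique — the expression is continuous at -1 — substitute and evaluate; no indeterminate form appears.


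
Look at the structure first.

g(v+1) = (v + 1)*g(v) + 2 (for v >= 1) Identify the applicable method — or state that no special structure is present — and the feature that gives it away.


Best approach: a summation factor — an index-dependent multiplier v + 1 rules out characteristic roots; a summation factor converts it to a pure difference.


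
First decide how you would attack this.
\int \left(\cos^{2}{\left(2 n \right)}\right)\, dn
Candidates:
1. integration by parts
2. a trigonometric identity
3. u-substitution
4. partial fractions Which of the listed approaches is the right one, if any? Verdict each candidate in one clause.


Best approach: a trigonometric identity — \cos^{2}{\left(2 n \right)} is an even power — the power-reduction identity rewrites it into first-degree cosines.
- integration by parts: not the natural route: no polynomial-kernel product appears — a recursive parts reduction of the trigonometric product exists, but the identity rewrite is direct.
- a trigonometric identity — yes, a natural case for it.
- u-substitution — no subexpression of the integrand pairs with its own derivative as a factor — individual terms may offer their own substitutions, but any change of variable covering the whole integral would have to be constructed from outside the expression.
- partial fractions — the expression is not a ratio of polynomials that decomposes further.


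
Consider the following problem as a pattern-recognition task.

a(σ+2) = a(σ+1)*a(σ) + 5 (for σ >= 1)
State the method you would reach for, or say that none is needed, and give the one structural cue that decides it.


Technique: no special technique — this one you iterate or analyze qualitatively: the nonlinearity defeats linear solution methods.


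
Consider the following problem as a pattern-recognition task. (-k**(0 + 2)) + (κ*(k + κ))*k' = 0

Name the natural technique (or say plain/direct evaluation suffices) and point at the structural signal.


Best approach: the homogeneous substitution — the slope's numerator and denominator have matching total degree, so it depends only on k/κ and the ratio substitution collapses it. Suitably rearranged — at times with the variables' roles exchanged — this doubles as a Bernoulli equation; the homogeneous reading needs no such setup.


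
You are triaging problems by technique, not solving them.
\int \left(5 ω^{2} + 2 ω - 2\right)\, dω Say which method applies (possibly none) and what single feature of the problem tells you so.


Best approach: no special technique — the integrand is a sum of constant multiples of powers of ω — integrate term by term.


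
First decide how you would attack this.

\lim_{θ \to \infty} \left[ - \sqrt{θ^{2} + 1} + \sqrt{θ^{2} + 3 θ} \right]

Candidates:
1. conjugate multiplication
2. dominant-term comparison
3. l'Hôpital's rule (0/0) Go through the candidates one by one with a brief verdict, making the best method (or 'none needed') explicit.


Diagnosis: conjugate multiplication — infinity minus infinity with a radical in play — multiply by the conjugate so the divergences of \sqrt{θ^{2} + 3 θ} and \sqrt{θ^{2} + 1} annihilate.
- conjugate multiplication — yes — fits the structure here.
- dominant-term comparison — this limit is not decided by comparing polynomial growth at infinity.
- l'Hôpital's rule (0/0): no quotient structure at all: the clash is ∞ minus ∞, which rationalizing converts into a tractable ratio.
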